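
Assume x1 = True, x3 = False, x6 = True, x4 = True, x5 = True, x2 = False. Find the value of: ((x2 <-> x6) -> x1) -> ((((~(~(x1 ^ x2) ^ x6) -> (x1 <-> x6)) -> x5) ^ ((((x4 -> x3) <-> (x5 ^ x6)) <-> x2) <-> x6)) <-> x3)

False

x2 <-> x6 = False <-> True = False
(x2 <-> x6) -> x1 = False -> True = True
x1 ^ x2 = True ^ False = True
~(x1 ^ x2) = ~True = False
~(x1 ^ x2) ^ x6 = False ^ True = True
~(~(x1 ^ x2) ^ x6) = ~True = False
x1 <-> x6 = True <-> True = True
~(~(x1 ^ x2) ^ x6) -> (x1 <-> x6) = False -> True = True
(~(~(x1 ^ x2) ^ x6) -> (x1 <-> x6)) -> x5 = True -> True = True
x4 -> x3 = True -> False = False
x5 ^ x6 = True ^ True = False
(x4 -> x3) <-> (x5 ^ x6) = False <-> False = True
((x4 -> x3) <-> (x5 ^ x6)) <-> x2 = True <-> False = False
(((x4 -> x3) <-> (x5 ^ x6)) <-> x2) <-> x6 = False <-> True = False
((~(~(x1 ^ x2) ^ x6) -> (x1 <-> x6)) -> x5) ^ ((((x4 -> x3) <-> (x5 ^ x6)) <-> x2) <-> x6) = True ^ False = True
(((~(~(x1 ^ x2) ^ x6) -> (x1 <-> x6)) -> x5) ^ ((((x4 -> x3) <-> (x5 ^ x6)) <-> x2) <-> x6)) <-> x3 = True <-> False = False
((x2 <-> x6) -> x1) -> ((((~(~(x1 ^ x2) ^ x6) -> (x1 <-> x6)) -> x5) ^ ((((x4 -> x3) <-> (x5 ^ x6)) <-> x2) <-> x6)) <-> x3) = True -> False = False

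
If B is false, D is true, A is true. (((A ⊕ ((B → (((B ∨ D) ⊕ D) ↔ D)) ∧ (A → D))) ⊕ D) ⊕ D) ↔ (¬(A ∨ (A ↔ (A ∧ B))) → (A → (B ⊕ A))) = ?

B ∨ D = False ∨ True = True
(B ∨ D) ⊕ D = True ⊕ True = False
((B ∨ D) ⊕ D) ↔ D = False ↔ True = False
B → (((B ∨ D) ⊕ D) ↔ D) = False → False = True
A → D = True → True = True
(B → (((B ∨ D) ⊕ D) ↔ D)) ∧ (A → D) = True ∧ True = True
A ⊕ ((B → (((B ∨ D) ⊕ D) ↔ D)) ∧ (A → D)) = True ⊕ True = False
(A ⊕ ((B → (((B ∨ D) ⊕ D) ↔ D)) ∧ (A → D))) ⊕ D = False ⊕ True = True
((A ⊕ ((B → (((B ∨ D) ⊕ D) ↔ D)) ∧ (A → D))) ⊕ D) ⊕ D = True ⊕ True = False
A ∧ B = True ∧ False = False
A ↔ (A ∧ B) = True ↔ False = False
A ∨ (A ↔ (A ∧ B)) = True ∨ False = True
¬(A ∨ (A ↔ (A ∧ B))) = ¬True = False
B ⊕ A = False ⊕ True = True
A → (B ⊕ A) = True → True = True
¬(A ∨ (A ↔ (A ∧ B))) → (A → (B ⊕ A)) = False → True = True
(((A ⊕ ((B → (((B ∨ D) ⊕ D) ↔ D)) ∧ (A → D))) ⊕ D) ⊕ D) ↔ (¬(A ∨ (A ↔ (A ∧ B))) → (A → (B ⊕ A))) = False ↔ True = False

False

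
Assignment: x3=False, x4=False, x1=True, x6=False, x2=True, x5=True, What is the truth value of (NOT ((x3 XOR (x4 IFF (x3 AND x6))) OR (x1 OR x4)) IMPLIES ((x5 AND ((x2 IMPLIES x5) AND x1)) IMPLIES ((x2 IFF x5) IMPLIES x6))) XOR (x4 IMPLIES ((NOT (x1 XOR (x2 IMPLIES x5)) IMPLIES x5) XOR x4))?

Substituting x3=False, x4=False, x1=True, x6=False, x2=True, x5=True:
x3 AND x6 = False AND False = False
x4 IFF (x3 AND x6) = False IFF False = True
x3 XOR (x4 IFF (x3 AND x6)) = False XOR True = True
x1 OR x4 = True OR False = True
(x3 XOR (x4 IFF (x3 AND x6))) OR (x1 OR x4) = True OR True = True
NOT ((x3 XOR (x4 IFF (x3 AND x6))) OR (x1 OR x4)) = NOT True = False
x2 IMPLIES x5 = True IMPLIES True = True
(x2 IMPLIES x5) AND x1 = True AND True = True
x5 AND ((x2 IMPLIES x5) AND x1) = True AND True = True
x2 IFF x5 = True IFF True = True
(x2 IFF x5) IMPLIES x6 = True IMPLIES False = False
(x5 AND ((x2 IMPLIES x5) AND x1)) IMPLIES ((x2 IFF x5) IMPLIES x6) = True IMPLIES False = False
NOT ((x3 XOR (x4 IFF (x3 AND x6))) OR (x1 OR x4)) IMPLIES ((x5 AND ((x2 IMPLIES x5) AND x1)) IMPLIES ((x2 IFF x5) IMPLIES x6)) = False IMPLIES False = True
x2 IMPLIES x5 = True IMPLIES True = True
x1 XOR (x2 IMPLIES x5) = True XOR True = False
NOT (x1 XOR (x2 IMPLIES x5)) = NOT False = True
NOT (x1 XOR (x2 IMPLIES x5)) IMPLIES x5 = True IMPLIES True = True
(NOT (x1 XOR (x2 IMPLIES x5)) IMPLIES x5) XOR x4 = True XOR False = True
x4 IMPLIES ((NOT (x1 XOR (x2 IMPLIES x5)) IMPLIES x5) XOR x4) = False IMPLIES True = True
(NOT ((x3 XOR (x4 IFF (x3 AND x6))) OR (x1 OR x4)) IMPLIES ((x5 AND ((x2 IMPLIES x5) AND x1)) IMPLIES ((x2 IFF x5) IMPLIES x6))) XOR (x4 IMPLIES ((NOT (x1 XOR (x2 IMPLIES x5)) IMPLIES x5) XOR x4)) = True XOR True = False

False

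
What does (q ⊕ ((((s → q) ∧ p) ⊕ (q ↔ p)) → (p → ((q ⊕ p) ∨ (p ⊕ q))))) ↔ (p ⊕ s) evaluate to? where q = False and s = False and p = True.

s → q = False → False = True
(s → q) ∧ p = True ∧ True = True
q ↔ p = False ↔ True = False
((s → q) ∧ p) ⊕ (q ↔ p) = True ⊕ False = True
q ⊕ p = False ⊕ True = True
p ⊕ q = True ⊕ False = True
(q ⊕ p) ∨ (p ⊕ q) = True ∨ True = True
p → ((q ⊕ p) ∨ (p ⊕ q)) = True → True = True
(((s → q) ∧ p) ⊕ (q ↔ p)) → (p → ((q ⊕ p) ∨ (p ⊕ q))) = True → True = True
q ⊕ ((((s → q) ∧ p) ⊕ (q ↔ p)) → (p → ((q ⊕ p) ∨ (p ⊕ q)))) = False ⊕ True = True
p ⊕ s = True ⊕ False = True
(q ⊕ ((((s → q) ∧ p) ⊕ (q ↔ p)) → (p → ((q ⊕ p) ∨ (p ⊕ q))))) ↔ (p ⊕ s) = True ↔ True = True

True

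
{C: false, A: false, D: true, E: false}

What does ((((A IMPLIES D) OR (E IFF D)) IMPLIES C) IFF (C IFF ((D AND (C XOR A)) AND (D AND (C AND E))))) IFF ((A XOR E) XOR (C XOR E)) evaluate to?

Substituting C=false, A=false, D=true, E=false:
A IMPLIES D = false IMPLIES true = true
E IFF D = false IFF true = false
(A IMPLIES D) OR (E IFF D) = true OR false = true
((A IMPLIES D) OR (E IFF D)) IMPLIES C = true IMPLIES false = false
C XOR A = false XOR false = false
D AND (C XOR A) = true AND false = false
C AND E = false AND false = false
D AND (C AND E) = true AND false = false
(D AND (C XOR A)) AND (D AND (C AND E)) = false AND false = false
C IFF ((D AND (C XOR A)) AND (D AND (C AND E))) = false IFF false = true
(((A IMPLIES D) OR (E IFF D)) IMPLIES C) IFF (C IFF ((D AND (C XOR A)) AND (D AND (C AND E)))) = false IFF true = false
A XOR E = false XOR false = false
C XOR E = false XOR false = false
(A XOR E) XOR (C XOR E) = false XOR false = false
((((A IMPLIES D) OR (E IFF D)) IMPLIES C) IFF (C IFF ((D AND (C XOR A)) AND (D AND (C AND E))))) IFF ((A XOR E) XOR (C XOR E)) = false IFF false = true

true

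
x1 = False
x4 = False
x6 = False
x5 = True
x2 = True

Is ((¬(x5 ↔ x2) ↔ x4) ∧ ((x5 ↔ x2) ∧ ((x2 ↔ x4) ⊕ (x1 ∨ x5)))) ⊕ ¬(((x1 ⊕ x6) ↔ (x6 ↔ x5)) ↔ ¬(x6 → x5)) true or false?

False

x5 ↔ x2 = True ↔ True = True
¬(x5 ↔ x2) = ¬True = False
¬(x5 ↔ x2) ↔ x4 = False ↔ False = True
x5 ↔ x2 = True ↔ True = True
x2 ↔ x4 = True ↔ False = False
x1 ∨ x5 = False ∨ True = True
(x2 ↔ x4) ⊕ (x1 ∨ x5) = False ⊕ True = True
(x5 ↔ x2) ∧ ((x2 ↔ x4) ⊕ (x1 ∨ x5)) = True ∧ True = True
(¬(x5 ↔ x2) ↔ x4) ∧ ((x5 ↔ x2) ∧ ((x2 ↔ x4) ⊕ (x1 ∨ x5))) = True ∧ True = True
x1 ⊕ x6 = False ⊕ False = False
x6 ↔ x5 = False ↔ True = False
(x1 ⊕ x6) ↔ (x6 ↔ x5) = False ↔ False = True
x6 → x5 = False → True = True
¬(x6 → x5) = ¬True = False
((x1 ⊕ x6) ↔ (x6 ↔ x5)) ↔ ¬(x6 → x5) = True ↔ False = False
¬(((x1 ⊕ x6) ↔ (x6 ↔ x5)) ↔ ¬(x6 → x5)) = ¬False = True
((¬(x5 ↔ x2) ↔ x4) ∧ ((x5 ↔ x2) ∧ ((x2 ↔ x4) ⊕ (x1 ∨ x5)))) ⊕ ¬(((x1 ⊕ x6) ↔ (x6 ↔ x5)) ↔ ¬(x6 → x5)) = True ⊕ True = False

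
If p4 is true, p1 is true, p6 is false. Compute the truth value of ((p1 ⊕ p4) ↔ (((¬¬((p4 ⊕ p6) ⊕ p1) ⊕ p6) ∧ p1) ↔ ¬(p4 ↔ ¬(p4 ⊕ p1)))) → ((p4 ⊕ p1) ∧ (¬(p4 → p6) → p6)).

p1 ⊕ p4 = T ⊕ T = F
p4 ⊕ p6 = T ⊕ F = T
(p4 ⊕ p6) ⊕ p1 = T ⊕ T = F
¬((p4 ⊕ p6) ⊕ p1) = ¬F = T
¬¬((p4 ⊕ p6) ⊕ p1) = ¬T = F
¬¬((p4 ⊕ p6) ⊕ p1) ⊕ p6 = F ⊕ F = F
(¬¬((p4 ⊕ p6) ⊕ p1) ⊕ p6) ∧ p1 = F ∧ T = F
p4 ⊕ p1 = T ⊕ T = F
¬(p4 ⊕ p1) = ¬F = T
p4 ↔ ¬(p4 ⊕ p1) = T ↔ T = T
¬(p4 ↔ ¬(p4 ⊕ p1)) = ¬T = F
((¬¬((p4 ⊕ p6) ⊕ p1) ⊕ p6) ∧ p1) ↔ ¬(p4 ↔ ¬(p4 ⊕ p1)) = F ↔ F = T
(p1 ⊕ p4) ↔ (((¬¬((p4 ⊕ p6) ⊕ p1) ⊕ p6) ∧ p1) ↔ ¬(p4 ↔ ¬(p4 ⊕ p1))) = F ↔ T = F
p4 ⊕ p1 = T ⊕ T = F
p4 → p6 = T → F = F
¬(p4 → p6) = ¬F = T
¬(p4 → p6) → p6 = T → F = F
(p4 ⊕ p1) ∧ (¬(p4 → p6) → p6) = F ∧ F = F
((p1 ⊕ p4) ↔ (((¬¬((p4 ⊕ p6) ⊕ p1) ⊕ p6) ∧ p1) ↔ ¬(p4 ↔ ¬(p4 ⊕ p1)))) → ((p4 ⊕ p1) ∧ (¬(p4 → p6) → p6)) = F → F = T

T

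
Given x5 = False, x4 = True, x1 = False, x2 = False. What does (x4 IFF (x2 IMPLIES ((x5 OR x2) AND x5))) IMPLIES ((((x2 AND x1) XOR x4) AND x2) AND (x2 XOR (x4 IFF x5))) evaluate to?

False

Substituting x5=False, x4=True, x1=False, x2=False:
x5 OR x2 = False OR False = False
(x5 OR x2) AND x5 = False AND False = False
x2 IMPLIES ((x5 OR x2) AND x5) = False IMPLIES False = True
x4 IFF (x2 IMPLIES ((x5 OR x2) AND x5)) = True IFF True = True
x2 AND x1 = False AND False = False
(x2 AND x1) XOR x4 = False XOR True = True
((x2 AND x1) XOR x4) AND x2 = True AND False = False
x4 IFF x5 = True IFF False = False
x2 XOR (x4 IFF x5) = False XOR False = False
(((x2 AND x1) XOR x4) AND x2) AND (x2 XOR (x4 IFF x5)) = False AND False = False
(x4 IFF (x2 IMPLIES ((x5 OR x2) AND x5))) IMPLIES ((((x2 AND x1) XOR x4) AND x2) AND (x2 XOR (x4 IFF x5))) = True IMPLIES False = False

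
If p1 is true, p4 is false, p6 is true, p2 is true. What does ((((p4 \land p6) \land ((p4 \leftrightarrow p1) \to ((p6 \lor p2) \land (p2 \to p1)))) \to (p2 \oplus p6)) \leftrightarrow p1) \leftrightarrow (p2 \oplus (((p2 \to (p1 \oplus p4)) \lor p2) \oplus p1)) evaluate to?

p4 \land p6 = F \land T = F
p4 \leftrightarrow p1 = F \leftrightarrow T = F
p6 \lor p2 = T \lor T = T
p2 \to p1 = T \to T = T
(p6 \lor p2) \land (p2 \to p1) = T \land T = T
(p4 \leftrightarrow p1) \to ((p6 \lor p2) \land (p2 \to p1)) = F \to T = T
(p4 \land p6) \land ((p4 \leftrightarrow p1) \to ((p6 \lor p2) \land (p2 \to p1))) = F \land T = F
p2 \oplus p6 = T \oplus T = F
((p4 \land p6) \land ((p4 \leftrightarrow p1) \to ((p6 \lor p2) \land (p2 \to p1)))) \to (p2 \oplus p6) = F \to F = T
(((p4 \land p6) \land ((p4 \leftrightarrow p1) \to ((p6 \lor p2) \land (p2 \to p1)))) \to (p2 \oplus p6)) \leftrightarrow p1 = T \leftrightarrow T = T
p1 \oplus p4 = T \oplus F = T
p2 \to (p1 \oplus p4) = T \to T = T
(p2 \to (p1 \oplus p4)) \lor p2 = T \lor T = T
((p2 \to (p1 \oplus p4)) \lor p2) \oplus p1 = T \oplus T = F
p2 \oplus (((p2 \to (p1 \oplus p4)) \lor p2) \oplus p1) = T \oplus F = T
((((p4 \land p6) \land ((p4 \leftrightarrow p1) \to ((p6 \lor p2) \land (p2 \to p1)))) \to (p2 \oplus p6)) \leftrightarrow p1) \leftrightarrow (p2 \oplus (((p2 \to (p1 \oplus p4)) \lor p2) \oplus p1)) = T \leftrightarrow T = T

T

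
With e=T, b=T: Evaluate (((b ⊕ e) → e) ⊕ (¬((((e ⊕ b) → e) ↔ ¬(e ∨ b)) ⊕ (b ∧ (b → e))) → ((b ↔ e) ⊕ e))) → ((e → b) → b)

T

b ⊕ e = T ⊕ T = F
(b ⊕ e) → e = F → T = T
e ⊕ b = T ⊕ T = F
(e ⊕ b) → e = F → T = T
e ∨ b = T ∨ T = T
¬(e ∨ b) = ¬T = F
((e ⊕ b) → e) ↔ ¬(e ∨ b) = T ↔ F = F
b → e = T → T = T
b ∧ (b → e) = T ∧ T = T
(((e ⊕ b) → e) ↔ ¬(e ∨ b)) ⊕ (b ∧ (b → e)) = F ⊕ T = T
¬((((e ⊕ b) → e) ↔ ¬(e ∨ b)) ⊕ (b ∧ (b → e))) = ¬T = F
b ↔ e = T ↔ T = T
(b ↔ e) ⊕ e = T ⊕ T = F
¬((((e ⊕ b) → e) ↔ ¬(e ∨ b)) ⊕ (b ∧ (b → e))) → ((b ↔ e) ⊕ e) = F → F = T
((b ⊕ e) → e) ⊕ (¬((((e ⊕ b) → e) ↔ ¬(e ∨ b)) ⊕ (b ∧ (b → e))) → ((b ↔ e) ⊕ e)) = T ⊕ T = F
e → b = T → T = T
(e → b) → b = T → T = T
(((b ⊕ e) → e) ⊕ (¬((((e ⊕ b) → e) ↔ ¬(e ∨ b)) ⊕ (b ∧ (b → e))) → ((b ↔ e) ⊕ e))) → ((e → b) → b) = F → T = T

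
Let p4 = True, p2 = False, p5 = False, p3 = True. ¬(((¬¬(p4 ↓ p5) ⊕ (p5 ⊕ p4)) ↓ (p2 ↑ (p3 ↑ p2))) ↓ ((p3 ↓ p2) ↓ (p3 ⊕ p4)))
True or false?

p4 ↓ p5 = True ↓ False = False
¬(p4 ↓ p5) = ¬False = True
¬¬(p4 ↓ p5) = ¬True = False
p5 ⊕ p4 = False ⊕ True = True
¬¬(p4 ↓ p5) ⊕ (p5 ⊕ p4) = False ⊕ True = True
p3 ↑ p2 = True ↑ False = True
p2 ↑ (p3 ↑ p2) = False ↑ True = True
(¬¬(p4 ↓ p5) ⊕ (p5 ⊕ p4)) ↓ (p2 ↑ (p3 ↑ p2)) = True ↓ True = False
p3 ↓ p2 = True ↓ False = False
p3 ⊕ p4 = True ⊕ True = False
(p3 ↓ p2) ↓ (p3 ⊕ p4) = False ↓ False = True
((¬¬(p4 ↓ p5) ⊕ (p5 ⊕ p4)) ↓ (p2 ↑ (p3 ↑ p2))) ↓ ((p3 ↓ p2) ↓ (p3 ⊕ p4)) = False ↓ True = False
¬(((¬¬(p4 ↓ p5) ⊕ (p5 ⊕ p4)) ↓ (p2 ↑ (p3 ↑ p2))) ↓ ((p3 ↓ p2) ↓ (p3 ⊕ p4))) = ¬False = True

True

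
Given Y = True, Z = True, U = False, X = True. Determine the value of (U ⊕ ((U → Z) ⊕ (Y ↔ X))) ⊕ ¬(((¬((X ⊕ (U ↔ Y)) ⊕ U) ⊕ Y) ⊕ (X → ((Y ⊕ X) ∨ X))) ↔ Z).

U → Z = False → True = True
Y ↔ X = True ↔ True = True
(U → Z) ⊕ (Y ↔ X) = True ⊕ True = False
U ⊕ ((U → Z) ⊕ (Y ↔ X)) = False ⊕ False = False
U ↔ Y = False ↔ True = False
X ⊕ (U ↔ Y) = True ⊕ False = True
(X ⊕ (U ↔ Y)) ⊕ U = True ⊕ False = True
¬((X ⊕ (U ↔ Y)) ⊕ U) = ¬True = False
¬((X ⊕ (U ↔ Y)) ⊕ U) ⊕ Y = False ⊕ True = True
Y ⊕ X = True ⊕ True = False
(Y ⊕ X) ∨ X = False ∨ True = True
X → ((Y ⊕ X) ∨ X) = True → True = True
(¬((X ⊕ (U ↔ Y)) ⊕ U) ⊕ Y) ⊕ (X → ((Y ⊕ X) ∨ X)) = True ⊕ True = False
((¬((X ⊕ (U ↔ Y)) ⊕ U) ⊕ Y) ⊕ (X → ((Y ⊕ X) ∨ X))) ↔ Z = False ↔ True = False
¬(((¬((X ⊕ (U ↔ Y)) ⊕ U) ⊕ Y) ⊕ (X → ((Y ⊕ X) ∨ X))) ↔ Z) = ¬False = True
(U ⊕ ((U → Z) ⊕ (Y ↔ X))) ⊕ ¬(((¬((X ⊕ (U ↔ Y)) ⊕ U) ⊕ Y) ⊕ (X → ((Y ⊕ X) ∨ X))) ↔ Z) = False ⊕ True = True

True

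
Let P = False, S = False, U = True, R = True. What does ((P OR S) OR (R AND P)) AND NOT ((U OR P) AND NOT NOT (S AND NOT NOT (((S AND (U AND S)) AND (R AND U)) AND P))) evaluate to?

P OR S = False OR False = False
R AND P = True AND False = False
(P OR S) OR (R AND P) = False OR False = False
U OR P = True OR False = True
U AND S = True AND False = False
S AND (U AND S) = False AND False = False
R AND U = True AND True = True
(S AND (U AND S)) AND (R AND U) = False AND True = False
((S AND (U AND S)) AND (R AND U)) AND P = False AND False = False
NOT (((S AND (U AND S)) AND (R AND U)) AND P) = NOT False = True
NOT NOT (((S AND (U AND S)) AND (R AND U)) AND P) = NOT True = False
S AND NOT NOT (((S AND (U AND S)) AND (R AND U)) AND P) = False AND False = False
NOT (S AND NOT NOT (((S AND (U AND S)) AND (R AND U)) AND P)) = NOT False = True
NOT NOT (S AND NOT NOT (((S AND (U AND S)) AND (R AND U)) AND P)) = NOT True = False
(U OR P) AND NOT NOT (S AND NOT NOT (((S AND (U AND S)) AND (R AND U)) AND P)) = True AND False = False
NOT ((U OR P) AND NOT NOT (S AND NOT NOT (((S AND (U AND S)) AND (R AND U)) AND P))) = NOT False = True
((P OR S) OR (R AND P)) AND NOT ((U OR P) AND NOT NOT (S AND NOT NOT (((S AND (U AND S)) AND (R AND U)) AND P))) = False AND True = False

False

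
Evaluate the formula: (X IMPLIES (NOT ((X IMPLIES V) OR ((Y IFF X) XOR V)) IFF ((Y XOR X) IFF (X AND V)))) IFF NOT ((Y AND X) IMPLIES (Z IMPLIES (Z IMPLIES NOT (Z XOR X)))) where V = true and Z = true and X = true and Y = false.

X IMPLIES V = true IMPLIES true = true
Y IFF X = false IFF true = false
(Y IFF X) XOR V = false XOR true = true
(X IMPLIES V) OR ((Y IFF X) XOR V) = true OR true = true
NOT ((X IMPLIES V) OR ((Y IFF X) XOR V)) = NOT true = false
Y XOR X = false XOR true = true
X AND V = true AND true = true
(Y XOR X) IFF (X AND V) = true IFF true = true
NOT ((X IMPLIES V) OR ((Y IFF X) XOR V)) IFF ((Y XOR X) IFF (X AND V)) = false IFF true = false
X IMPLIES (NOT ((X IMPLIES V) OR ((Y IFF X) XOR V)) IFF ((Y XOR X) IFF (X AND V))) = true IMPLIES false = false
Y AND X = false AND true = false
Z XOR X = true XOR true = false
NOT (Z XOR X) = NOT false = true
Z IMPLIES NOT (Z XOR X) = true IMPLIES true = true
Z IMPLIES (Z IMPLIES NOT (Z XOR X)) = true IMPLIES true = true
(Y AND X) IMPLIES (Z IMPLIES (Z IMPLIES NOT (Z XOR X))) = false IMPLIES true = true
NOT ((Y AND X) IMPLIES (Z IMPLIES (Z IMPLIES NOT (Z XOR X)))) = NOT true = false
(X IMPLIES (NOT ((X IMPLIES V) OR ((Y IFF X) XOR V)) IFF ((Y XOR X) IFF (X AND V)))) IFF NOT ((Y AND X) IMPLIES (Z IMPLIES (Z IMPLIES NOT (Z XOR X)))) = false IFF false = true

true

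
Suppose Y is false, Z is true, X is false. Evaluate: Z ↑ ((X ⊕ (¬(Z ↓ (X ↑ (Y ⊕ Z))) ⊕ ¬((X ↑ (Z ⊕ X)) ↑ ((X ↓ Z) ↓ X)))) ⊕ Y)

Substituting Y=False, Z=True, X=False:
Y ⊕ Z = False ⊕ True = True
X ↑ (Y ⊕ Z) = False ↑ True = True
Z ↓ (X ↑ (Y ⊕ Z)) = True ↓ True = False
¬(Z ↓ (X ↑ (Y ⊕ Z))) = ¬False = True
Z ⊕ X = True ⊕ False = True
X ↑ (Z ⊕ X) = False ↑ True = True
X ↓ Z = False ↓ True = False
(X ↓ Z) ↓ X = False ↓ False = True
(X ↑ (Z ⊕ X)) ↑ ((X ↓ Z) ↓ X) = True ↑ True = False
¬((X ↑ (Z ⊕ X)) ↑ ((X ↓ Z) ↓ X)) = ¬False = True
¬(Z ↓ (X ↑ (Y ⊕ Z))) ⊕ ¬((X ↑ (Z ⊕ X)) ↑ ((X ↓ Z) ↓ X)) = True ⊕ True = False
X ⊕ (¬(Z ↓ (X ↑ (Y ⊕ Z))) ⊕ ¬((X ↑ (Z ⊕ X)) ↑ ((X ↓ Z) ↓ X))) = False ⊕ False = False
(X ⊕ (¬(Z ↓ (X ↑ (Y ⊕ Z))) ⊕ ¬((X ↑ (Z ⊕ X)) ↑ ((X ↓ Z) ↓ X)))) ⊕ Y = False ⊕ False = False
Z ↑ ((X ⊕ (¬(Z ↓ (X ↑ (Y ⊕ Z))) ⊕ ¬((X ↑ (Z ⊕ X)) ↑ ((X ↓ Z) ↓ X)))) ⊕ Y) = True ↑ False = True

True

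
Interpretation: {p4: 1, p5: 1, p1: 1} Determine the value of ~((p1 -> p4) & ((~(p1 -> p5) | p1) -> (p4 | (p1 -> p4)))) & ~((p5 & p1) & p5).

p1 -> p4 = 1 -> 1 = 1
p1 -> p5 = 1 -> 1 = 1
~(p1 -> p5) = ~1 = 0
~(p1 -> p5) | p1 = 0 | 1 = 1
p1 -> p4 = 1 -> 1 = 1
p4 | (p1 -> p4) = 1 | 1 = 1
(~(p1 -> p5) | p1) -> (p4 | (p1 -> p4)) = 1 -> 1 = 1
(p1 -> p4) & ((~(p1 -> p5) | p1) -> (p4 | (p1 -> p4))) = 1 & 1 = 1
~((p1 -> p4) & ((~(p1 -> p5) | p1) -> (p4 | (p1 -> p4)))) = ~1 = 0
p5 & p1 = 1 & 1 = 1
(p5 & p1) & p5 = 1 & 1 = 1
~((p5 & p1) & p5) = ~1 = 0
~((p1 -> p4) & ((~(p1 -> p5) | p1) -> (p4 | (p1 -> p4)))) & ~((p5 & p1) & p5) = 0 & 0 = 0

0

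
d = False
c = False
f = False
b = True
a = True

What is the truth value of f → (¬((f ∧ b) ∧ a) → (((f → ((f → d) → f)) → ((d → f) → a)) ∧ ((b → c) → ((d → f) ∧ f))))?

True

f ∧ b = False ∧ True = False
(f ∧ b) ∧ a = False ∧ True = False
¬((f ∧ b) ∧ a) = ¬False = True
f → d = False → False = True
(f → d) → f = True → False = False
f → ((f → d) → f) = False → False = True
d → f = False → False = True
(d → f) → a = True → True = True
(f → ((f → d) → f)) → ((d → f) → a) = True → True = True
b → c = True → False = False
d → f = False → False = True
(d → f) ∧ f = True ∧ False = False
(b → c) → ((d → f) ∧ f) = False → False = True
((f → ((f → d) → f)) → ((d → f) → a)) ∧ ((b → c) → ((d → f) ∧ f)) = True ∧ True = True
¬((f ∧ b) ∧ a) → (((f → ((f → d) → f)) → ((d → f) → a)) ∧ ((b → c) → ((d → f) ∧ f))) = True → True = True
f → (¬((f ∧ b) ∧ a) → (((f → ((f → d) → f)) → ((d → f) → a)) ∧ ((b → c) → ((d → f) ∧ f)))) = False → True = True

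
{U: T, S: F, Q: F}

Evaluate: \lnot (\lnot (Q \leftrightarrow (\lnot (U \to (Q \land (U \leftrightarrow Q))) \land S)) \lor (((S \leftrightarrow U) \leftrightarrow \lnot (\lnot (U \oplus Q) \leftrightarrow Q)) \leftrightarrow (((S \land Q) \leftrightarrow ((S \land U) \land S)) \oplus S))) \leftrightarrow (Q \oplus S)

T

Substituting U=T, S=F, Q=F:
U \leftrightarrow Q = T \leftrightarrow F = F
Q \land (U \leftrightarrow Q) = F \land F = F
U \to (Q \land (U \leftrightarrow Q)) = T \to F = F
\lnot (U \to (Q \land (U \leftrightarrow Q))) = \lnot F = T
\lnot (U \to (Q \land (U \leftrightarrow Q))) \land S = T \land F = F
Q \leftrightarrow (\lnot (U \to (Q \land (U \leftrightarrow Q))) \land S) = F \leftrightarrow F = T
\lnot (Q \leftrightarrow (\lnot (U \to (Q \land (U \leftrightarrow Q))) \land S)) = \lnot T = F
S \leftrightarrow U = F \leftrightarrow T = F
U \oplus Q = T \oplus F = T
\lnot (U \oplus Q) = \lnot T = F
\lnot (U \oplus Q) \leftrightarrow Q = F \leftrightarrow F = T
\lnot (\lnot (U \oplus Q) \leftrightarrow Q) = \lnot T = F
(S \leftrightarrow U) \leftrightarrow \lnot (\lnot (U \oplus Q) \leftrightarrow Q) = F \leftrightarrow F = T
S \land Q = F \land F = F
S \land U = F \land T = F
(S \land U) \land S = F \land F = F
(S \land Q) \leftrightarrow ((S \land U) \land S) = F \leftrightarrow F = T
((S \land Q) \leftrightarrow ((S \land U) \land S)) \oplus S = T \oplus F = T
((S \leftrightarrow U) \leftrightarrow \lnot (\lnot (U \oplus Q) \leftrightarrow Q)) \leftrightarrow (((S \land Q) \leftrightarrow ((S \land U) \land S)) \oplus S) = T \leftrightarrow T = T
\lnot (Q \leftrightarrow (\lnot (U \to (Q \land (U \leftrightarrow Q))) \land S)) \lor (((S \leftrightarrow U) \leftrightarrow \lnot (\lnot (U \oplus Q) \leftrightarrow Q)) \leftrightarrow (((S \land Q) \leftrightarrow ((S \land U) \land S)) \oplus S)) = F \lor T = T
\lnot (\lnot (Q \leftrightarrow (\lnot (U \to (Q \land (U \leftrightarrow Q))) \land S)) \lor (((S \leftrightarrow U) \leftrightarrow \lnot (\lnot (U \oplus Q) \leftrightarrow Q)) \leftrightarrow (((S \land Q) \leftrightarrow ((S \land U) \land S)) \oplus S))) = \lnot T = F
Q \oplus S = F \oplus F = F
\lnot (\lnot (Q \leftrightarrow (\lnot (U \to (Q \land (U \leftrightarrow Q))) \land S)) \lor (((S \leftrightarrow U) \leftrightarrow \lnot (\lnot (U \oplus Q) \leftrightarrow Q)) \leftrightarrow (((S \land Q) \leftrightarrow ((S \land U) \land S)) \oplus S))) \leftrightarrow (Q \oplus S) = F \leftrightarrow F = T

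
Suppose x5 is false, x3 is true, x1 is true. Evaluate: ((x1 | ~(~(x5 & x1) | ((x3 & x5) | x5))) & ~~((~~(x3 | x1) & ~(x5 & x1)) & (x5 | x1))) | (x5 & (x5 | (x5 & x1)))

Substituting x5=False, x3=True, x1=True:
x5 & x1 = False & True = False
~(x5 & x1) = ~False = True
x3 & x5 = True & False = False
(x3 & x5) | x5 = False | False = False
~(x5 & x1) | ((x3 & x5) | x5) = True | False = True
~(~(x5 & x1) | ((x3 & x5) | x5)) = ~True = False
x1 | ~(~(x5 & x1) | ((x3 & x5) | x5)) = True | False = True
x3 | x1 = True | True = True
~(x3 | x1) = ~True = False
~~(x3 | x1) = ~False = True
x5 & x1 = False & True = False
~(x5 & x1) = ~False = True
~~(x3 | x1) & ~(x5 & x1) = True & True = True
x5 | x1 = False | True = True
(~~(x3 | x1) & ~(x5 & x1)) & (x5 | x1) = True & True = True
~((~~(x3 | x1) & ~(x5 & x1)) & (x5 | x1)) = ~True = False
~~((~~(x3 | x1) & ~(x5 & x1)) & (x5 | x1)) = ~False = True
(x1 | ~(~(x5 & x1) | ((x3 & x5) | x5))) & ~~((~~(x3 | x1) & ~(x5 & x1)) & (x5 | x1)) = True & True = True
x5 & x1 = False & True = False
x5 | (x5 & x1) = False | False = False
x5 & (x5 | (x5 & x1)) = False & False = False
((x1 | ~(~(x5 & x1) | ((x3 & x5) | x5))) & ~~((~~(x3 | x1) & ~(x5 & x1)) & (x5 | x1))) | (x5 & (x5 | (x5 & x1))) = True | False = True

True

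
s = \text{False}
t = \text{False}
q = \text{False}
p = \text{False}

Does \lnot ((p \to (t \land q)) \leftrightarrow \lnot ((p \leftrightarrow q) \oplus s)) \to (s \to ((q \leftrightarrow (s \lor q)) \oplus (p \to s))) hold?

t \land q = \text{False} \land \text{False} = \text{False}
p \to (t \land q) = \text{False} \to \text{False} = \text{True}
p \leftrightarrow q = \text{False} \leftrightarrow \text{False} = \text{True}
(p \leftrightarrow q) \oplus s = \text{True} \oplus \text{False} = \text{True}
\lnot ((p \leftrightarrow q) \oplus s) = \lnot \text{True} = \text{False}
(p \to (t \land q)) \leftrightarrow \lnot ((p \leftrightarrow q) \oplus s) = \text{True} \leftrightarrow \text{False} = \text{False}
\lnot ((p \to (t \land q)) \leftrightarrow \lnot ((p \leftrightarrow q) \oplus s)) = \lnot \text{False} = \text{True}
s \lor q = \text{False} \lor \text{False} = \text{False}
q \leftrightarrow (s \lor q) = \text{False} \leftrightarrow \text{False} = \text{True}
p \to s = \text{False} \to \text{False} = \text{True}
(q \leftrightarrow (s \lor q)) \oplus (p \to s) = \text{True} \oplus \text{True} = \text{False}
s \to ((q \leftrightarrow (s \lor q)) \oplus (p \to s)) = \text{False} \to \text{False} = \text{True}
\lnot ((p \to (t \land q)) \leftrightarrow \lnot ((p \leftrightarrow q) \oplus s)) \to (s \to ((q \leftrightarrow (s \lor q)) \oplus (p \to s))) = \text{True} \to \text{True} = \text{True}

\text{True}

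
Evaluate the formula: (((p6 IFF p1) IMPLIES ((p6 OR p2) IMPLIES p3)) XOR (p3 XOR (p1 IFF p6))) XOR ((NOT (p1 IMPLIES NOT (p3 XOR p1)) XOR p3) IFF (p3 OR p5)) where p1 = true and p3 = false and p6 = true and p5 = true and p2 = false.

p6 IFF p1 = true IFF true = true
p6 OR p2 = true OR false = true
(p6 OR p2) IMPLIES p3 = true IMPLIES false = false
(p6 IFF p1) IMPLIES ((p6 OR p2) IMPLIES p3) = true IMPLIES false = false
p1 IFF p6 = true IFF true = true
p3 XOR (p1 IFF p6) = false XOR true = true
((p6 IFF p1) IMPLIES ((p6 OR p2) IMPLIES p3)) XOR (p3 XOR (p1 IFF p6)) = false XOR true = true
p3 XOR p1 = false XOR true = true
NOT (p3 XOR p1) = NOT true = false
p1 IMPLIES NOT (p3 XOR p1) = true IMPLIES false = false
NOT (p1 IMPLIES NOT (p3 XOR p1)) = NOT false = true
NOT (p1 IMPLIES NOT (p3 XOR p1)) XOR p3 = true XOR false = true
p3 OR p5 = false OR true = true
(NOT (p1 IMPLIES NOT (p3 XOR p1)) XOR p3) IFF (p3 OR p5) = true IFF true = true
(((p6 IFF p1) IMPLIES ((p6 OR p2) IMPLIES p3)) XOR (p3 XOR (p1 IFF p6))) XOR ((NOT (p1 IMPLIES NOT (p3 XOR p1)) XOR p3) IFF (p3 OR p5)) = true XOR true = false

false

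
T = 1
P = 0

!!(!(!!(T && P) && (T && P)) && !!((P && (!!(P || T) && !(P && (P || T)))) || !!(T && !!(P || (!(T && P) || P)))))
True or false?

1

T && P = 1 && 0 = 0
!(T && P) = !0 = 1
!!(T && P) = !1 = 0
T && P = 1 && 0 = 0
!!(T && P) && (T && P) = 0 && 0 = 0
!(!!(T && P) && (T && P)) = !0 = 1
P || T = 0 || 1 = 1
!(P || T) = !1 = 0
!!(P || T) = !0 = 1
P || T = 0 || 1 = 1
P && (P || T) = 0 && 1 = 0
!(P && (P || T)) = !0 = 1
!!(P || T) && !(P && (P || T)) = 1 && 1 = 1
P && (!!(P || T) && !(P && (P || T))) = 0 && 1 = 0
T && P = 1 && 0 = 0
!(T && P) = !0 = 1
!(T && P) || P = 1 || 0 = 1
P || (!(T && P) || P) = 0 || 1 = 1
!(P || (!(T && P) || P)) = !1 = 0
!!(P || (!(T && P) || P)) = !0 = 1
T && !!(P || (!(T && P) || P)) = 1 && 1 = 1
!(T && !!(P || (!(T && P) || P))) = !1 = 0
!!(T && !!(P || (!(T && P) || P))) = !0 = 1
(P && (!!(P || T) && !(P && (P || T)))) || !!(T && !!(P || (!(T && P) || P))) = 0 || 1 = 1
!((P && (!!(P || T) && !(P && (P || T)))) || !!(T && !!(P || (!(T && P) || P)))) = !1 = 0
!!((P && (!!(P || T) && !(P && (P || T)))) || !!(T && !!(P || (!(T && P) || P)))) = !0 = 1
!(!!(T && P) && (T && P)) && !!((P && (!!(P || T) && !(P && (P || T)))) || !!(T && !!(P || (!(T && P) || P)))) = 1 && 1 = 1
!(!(!!(T && P) && (T && P)) && !!((P && (!!(P || T) && !(P && (P || T)))) || !!(T && !!(P || (!(T && P) || P))))) = !1 = 0
!!(!(!!(T && P) && (T && P)) && !!((P && (!!(P || T) && !(P && (P || T)))) || !!(T && !!(P || (!(T && P) || P))))) = !0 = 1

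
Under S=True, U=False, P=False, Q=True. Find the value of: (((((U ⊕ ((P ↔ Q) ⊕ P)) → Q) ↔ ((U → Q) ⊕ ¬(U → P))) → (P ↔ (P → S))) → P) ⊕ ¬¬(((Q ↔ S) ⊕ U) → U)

True

P ↔ Q = False ↔ True = False
(P ↔ Q) ⊕ P = False ⊕ False = False
U ⊕ ((P ↔ Q) ⊕ P) = False ⊕ False = False
(U ⊕ ((P ↔ Q) ⊕ P)) → Q = False → True = True
U → Q = False → True = True
U → P = False → False = True
¬(U → P) = ¬True = False
(U → Q) ⊕ ¬(U → P) = True ⊕ False = True
((U ⊕ ((P ↔ Q) ⊕ P)) → Q) ↔ ((U → Q) ⊕ ¬(U → P)) = True ↔ True = True
P → S = False → True = True
P ↔ (P → S) = False ↔ True = False
(((U ⊕ ((P ↔ Q) ⊕ P)) → Q) ↔ ((U → Q) ⊕ ¬(U → P))) → (P ↔ (P → S)) = True → False = False
((((U ⊕ ((P ↔ Q) ⊕ P)) → Q) ↔ ((U → Q) ⊕ ¬(U → P))) → (P ↔ (P → S))) → P = False → False = True
Q ↔ S = True ↔ True = True
(Q ↔ S) ⊕ U = True ⊕ False = True
((Q ↔ S) ⊕ U) → U = True → False = False
¬(((Q ↔ S) ⊕ U) → U) = ¬False = True
¬¬(((Q ↔ S) ⊕ U) → U) = ¬True = False
(((((U ⊕ ((P ↔ Q) ⊕ P)) → Q) ↔ ((U → Q) ⊕ ¬(U → P))) → (P ↔ (P → S))) → P) ⊕ ¬¬(((Q ↔ S) ⊕ U) → U) = True ⊕ False = True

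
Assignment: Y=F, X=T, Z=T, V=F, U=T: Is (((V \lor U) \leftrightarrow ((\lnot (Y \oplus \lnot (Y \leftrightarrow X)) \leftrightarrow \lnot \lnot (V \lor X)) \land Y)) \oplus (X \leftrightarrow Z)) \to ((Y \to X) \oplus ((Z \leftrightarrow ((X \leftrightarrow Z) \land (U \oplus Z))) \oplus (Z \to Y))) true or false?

T

V \lor U = F \lor T = T
Y \leftrightarrow X = F \leftrightarrow T = F
\lnot (Y \leftrightarrow X) = \lnot F = T
Y \oplus \lnot (Y \leftrightarrow X) = F \oplus T = T
\lnot (Y \oplus \lnot (Y \leftrightarrow X)) = \lnot T = F
V \lor X = F \lor T = T
\lnot (V \lor X) = \lnot T = F
\lnot \lnot (V \lor X) = \lnot F = T
\lnot (Y \oplus \lnot (Y \leftrightarrow X)) \leftrightarrow \lnot \lnot (V \lor X) = F \leftrightarrow T = F
(\lnot (Y \oplus \lnot (Y \leftrightarrow X)) \leftrightarrow \lnot \lnot (V \lor X)) \land Y = F \land F = F
(V \lor U) \leftrightarrow ((\lnot (Y \oplus \lnot (Y \leftrightarrow X)) \leftrightarrow \lnot \lnot (V \lor X)) \land Y) = T \leftrightarrow F = F
X \leftrightarrow Z = T \leftrightarrow T = T
((V \lor U) \leftrightarrow ((\lnot (Y \oplus \lnot (Y \leftrightarrow X)) \leftrightarrow \lnot \lnot (V \lor X)) \land Y)) \oplus (X \leftrightarrow Z) = F \oplus T = T
Y \to X = F \to T = T
X \leftrightarrow Z = T \leftrightarrow T = T
U \oplus Z = T \oplus T = F
(X \leftrightarrow Z) \land (U \oplus Z) = T \land F = F
Z \leftrightarrow ((X \leftrightarrow Z) \land (U \oplus Z)) = T \leftrightarrow F = F
Z \to Y = T \to F = F
(Z \leftrightarrow ((X \leftrightarrow Z) \land (U \oplus Z))) \oplus (Z \to Y) = F \oplus F = F
(Y \to X) \oplus ((Z \leftrightarrow ((X \leftrightarrow Z) \land (U \oplus Z))) \oplus (Z \to Y)) = T \oplus F = T
(((V \lor U) \leftrightarrow ((\lnot (Y \oplus \lnot (Y \leftrightarrow X)) \leftrightarrow \lnot \lnot (V \lor X)) \land Y)) \oplus (X \leftrightarrow Z)) \to ((Y \to X) \oplus ((Z \leftrightarrow ((X \leftrightarrow Z) \land (U \oplus Z))) \oplus (Z \to Y))) = T \to T = T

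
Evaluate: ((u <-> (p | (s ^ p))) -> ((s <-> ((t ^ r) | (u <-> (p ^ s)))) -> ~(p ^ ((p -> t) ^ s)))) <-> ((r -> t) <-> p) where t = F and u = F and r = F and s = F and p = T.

s ^ p = F ^ T = T
p | (s ^ p) = T | T = T
u <-> (p | (s ^ p)) = F <-> T = F
t ^ r = F ^ F = F
p ^ s = T ^ F = T
u <-> (p ^ s) = F <-> T = F
(t ^ r) | (u <-> (p ^ s)) = F | F = F
s <-> ((t ^ r) | (u <-> (p ^ s))) = F <-> F = T
p -> t = T -> F = F
(p -> t) ^ s = F ^ F = F
p ^ ((p -> t) ^ s) = T ^ F = T
~(p ^ ((p -> t) ^ s)) = ~T = F
(s <-> ((t ^ r) | (u <-> (p ^ s)))) -> ~(p ^ ((p -> t) ^ s)) = T -> F = F
(u <-> (p | (s ^ p))) -> ((s <-> ((t ^ r) | (u <-> (p ^ s)))) -> ~(p ^ ((p -> t) ^ s))) = F -> F = T
r -> t = F -> F = T
(r -> t) <-> p = T <-> T = T
((u <-> (p | (s ^ p))) -> ((s <-> ((t ^ r) | (u <-> (p ^ s)))) -> ~(p ^ ((p -> t) ^ s)))) <-> ((r -> t) <-> p) = T <-> T = T

T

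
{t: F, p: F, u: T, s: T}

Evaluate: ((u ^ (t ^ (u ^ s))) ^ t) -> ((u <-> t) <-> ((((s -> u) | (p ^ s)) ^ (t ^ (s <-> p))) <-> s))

F

u ^ s = T ^ T = F
t ^ (u ^ s) = F ^ F = F
u ^ (t ^ (u ^ s)) = T ^ F = T
(u ^ (t ^ (u ^ s))) ^ t = T ^ F = T
u <-> t = T <-> F = F
s -> u = T -> T = T
p ^ s = F ^ T = T
(s -> u) | (p ^ s) = T | T = T
s <-> p = T <-> F = F
t ^ (s <-> p) = F ^ F = F
((s -> u) | (p ^ s)) ^ (t ^ (s <-> p)) = T ^ F = T
(((s -> u) | (p ^ s)) ^ (t ^ (s <-> p))) <-> s = T <-> T = T
(u <-> t) <-> ((((s -> u) | (p ^ s)) ^ (t ^ (s <-> p))) <-> s) = F <-> T = F
((u ^ (t ^ (u ^ s))) ^ t) -> ((u <-> t) <-> ((((s -> u) | (p ^ s)) ^ (t ^ (s <-> p))) <-> s)) = T -> F = F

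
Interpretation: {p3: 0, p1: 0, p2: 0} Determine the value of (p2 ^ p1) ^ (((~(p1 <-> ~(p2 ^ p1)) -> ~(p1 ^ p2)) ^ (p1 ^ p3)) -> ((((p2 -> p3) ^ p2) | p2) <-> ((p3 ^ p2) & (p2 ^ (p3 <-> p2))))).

0

Substituting p3=0, p1=0, p2=0:
p2 ^ p1 = 0 ^ 0 = 0
p2 ^ p1 = 0 ^ 0 = 0
~(p2 ^ p1) = ~0 = 1
p1 <-> ~(p2 ^ p1) = 0 <-> 1 = 0
~(p1 <-> ~(p2 ^ p1)) = ~0 = 1
p1 ^ p2 = 0 ^ 0 = 0
~(p1 ^ p2) = ~0 = 1
~(p1 <-> ~(p2 ^ p1)) -> ~(p1 ^ p2) = 1 -> 1 = 1
p1 ^ p3 = 0 ^ 0 = 0
(~(p1 <-> ~(p2 ^ p1)) -> ~(p1 ^ p2)) ^ (p1 ^ p3) = 1 ^ 0 = 1
p2 -> p3 = 0 -> 0 = 1
(p2 -> p3) ^ p2 = 1 ^ 0 = 1
((p2 -> p3) ^ p2) | p2 = 1 | 0 = 1
p3 ^ p2 = 0 ^ 0 = 0
p3 <-> p2 = 0 <-> 0 = 1
p2 ^ (p3 <-> p2) = 0 ^ 1 = 1
(p3 ^ p2) & (p2 ^ (p3 <-> p2)) = 0 & 1 = 0
(((p2 -> p3) ^ p2) | p2) <-> ((p3 ^ p2) & (p2 ^ (p3 <-> p2))) = 1 <-> 0 = 0
((~(p1 <-> ~(p2 ^ p1)) -> ~(p1 ^ p2)) ^ (p1 ^ p3)) -> ((((p2 -> p3) ^ p2) | p2) <-> ((p3 ^ p2) & (p2 ^ (p3 <-> p2)))) = 1 -> 0 = 0
(p2 ^ p1) ^ (((~(p1 <-> ~(p2 ^ p1)) -> ~(p1 ^ p2)) ^ (p1 ^ p3)) -> ((((p2 -> p3) ^ p2) | p2) <-> ((p3 ^ p2) & (p2 ^ (p3 <-> p2))))) = 0 ^ 0 = 0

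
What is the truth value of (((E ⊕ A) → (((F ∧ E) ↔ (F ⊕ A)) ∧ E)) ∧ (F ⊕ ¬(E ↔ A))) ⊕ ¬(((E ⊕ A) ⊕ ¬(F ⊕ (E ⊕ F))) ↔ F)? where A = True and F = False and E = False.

E ⊕ A = False ⊕ True = True
F ∧ E = False ∧ False = False
F ⊕ A = False ⊕ True = True
(F ∧ E) ↔ (F ⊕ A) = False ↔ True = False
((F ∧ E) ↔ (F ⊕ A)) ∧ E = False ∧ False = False
(E ⊕ A) → (((F ∧ E) ↔ (F ⊕ A)) ∧ E) = True → False = False
E ↔ A = False ↔ True = False
¬(E ↔ A) = ¬False = True
F ⊕ ¬(E ↔ A) = False ⊕ True = True
((E ⊕ A) → (((F ∧ E) ↔ (F ⊕ A)) ∧ E)) ∧ (F ⊕ ¬(E ↔ A)) = False ∧ True = False
E ⊕ A = False ⊕ True = True
E ⊕ F = False ⊕ False = False
F ⊕ (E ⊕ F) = False ⊕ False = False
¬(F ⊕ (E ⊕ F)) = ¬False = True
(E ⊕ A) ⊕ ¬(F ⊕ (E ⊕ F)) = True ⊕ True = False
((E ⊕ A) ⊕ ¬(F ⊕ (E ⊕ F))) ↔ F = False ↔ False = True
¬(((E ⊕ A) ⊕ ¬(F ⊕ (E ⊕ F))) ↔ F) = ¬True = False
(((E ⊕ A) → (((F ∧ E) ↔ (F ⊕ A)) ∧ E)) ∧ (F ⊕ ¬(E ↔ A))) ⊕ ¬(((E ⊕ A) ⊕ ¬(F ⊕ (E ⊕ F))) ↔ F) = False ⊕ False = False

False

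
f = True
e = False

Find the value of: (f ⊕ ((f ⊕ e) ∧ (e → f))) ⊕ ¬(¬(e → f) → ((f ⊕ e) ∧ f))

False

Substituting f=True, e=False:
f ⊕ e = True ⊕ False = True
e → f = False → True = True
(f ⊕ e) ∧ (e → f) = True ∧ True = True
f ⊕ ((f ⊕ e) ∧ (e → f)) = True ⊕ True = False
e → f = False → True = True
¬(e → f) = ¬True = False
f ⊕ e = True ⊕ False = True
(f ⊕ e) ∧ f = True ∧ True = True
¬(e → f) → ((f ⊕ e) ∧ f) = False → True = True
¬(¬(e → f) → ((f ⊕ e) ∧ f)) = ¬True = False
(f ⊕ ((f ⊕ e) ∧ (e → f))) ⊕ ¬(¬(e → f) → ((f ⊕ e) ∧ f)) = False ⊕ False = False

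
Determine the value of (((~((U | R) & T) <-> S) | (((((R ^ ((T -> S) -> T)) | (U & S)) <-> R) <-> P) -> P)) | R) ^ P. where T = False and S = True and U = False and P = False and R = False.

U | R = False | False = False
(U | R) & T = False & False = False
~((U | R) & T) = ~False = True
~((U | R) & T) <-> S = True <-> True = True
T -> S = False -> True = True
(T -> S) -> T = True -> False = False
R ^ ((T -> S) -> T) = False ^ False = False
U & S = False & True = False
(R ^ ((T -> S) -> T)) | (U & S) = False | False = False
((R ^ ((T -> S) -> T)) | (U & S)) <-> R = False <-> False = True
(((R ^ ((T -> S) -> T)) | (U & S)) <-> R) <-> P = True <-> False = False
((((R ^ ((T -> S) -> T)) | (U & S)) <-> R) <-> P) -> P = False -> False = True
(~((U | R) & T) <-> S) | (((((R ^ ((T -> S) -> T)) | (U & S)) <-> R) <-> P) -> P) = True | True = True
((~((U | R) & T) <-> S) | (((((R ^ ((T -> S) -> T)) | (U & S)) <-> R) <-> P) -> P)) | R = True | False = True
(((~((U | R) & T) <-> S) | (((((R ^ ((T -> S) -> T)) | (U & S)) <-> R) <-> P) -> P)) | R) ^ P = True ^ False = True

True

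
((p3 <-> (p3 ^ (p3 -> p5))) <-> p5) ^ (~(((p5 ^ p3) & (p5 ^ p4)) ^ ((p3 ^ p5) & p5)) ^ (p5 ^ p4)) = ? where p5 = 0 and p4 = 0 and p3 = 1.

1

p3 -> p5 = 1 -> 0 = 0
p3 ^ (p3 -> p5) = 1 ^ 0 = 1
p3 <-> (p3 ^ (p3 -> p5)) = 1 <-> 1 = 1
(p3 <-> (p3 ^ (p3 -> p5))) <-> p5 = 1 <-> 0 = 0
p5 ^ p3 = 0 ^ 1 = 1
p5 ^ p4 = 0 ^ 0 = 0
(p5 ^ p3) & (p5 ^ p4) = 1 & 0 = 0
p3 ^ p5 = 1 ^ 0 = 1
(p3 ^ p5) & p5 = 1 & 0 = 0
((p5 ^ p3) & (p5 ^ p4)) ^ ((p3 ^ p5) & p5) = 0 ^ 0 = 0
~(((p5 ^ p3) & (p5 ^ p4)) ^ ((p3 ^ p5) & p5)) = ~0 = 1
p5 ^ p4 = 0 ^ 0 = 0
~(((p5 ^ p3) & (p5 ^ p4)) ^ ((p3 ^ p5) & p5)) ^ (p5 ^ p4) = 1 ^ 0 = 1
((p3 <-> (p3 ^ (p3 -> p5))) <-> p5) ^ (~(((p5 ^ p3) & (p5 ^ p4)) ^ ((p3 ^ p5) & p5)) ^ (p5 ^ p4)) = 0 ^ 1 = 1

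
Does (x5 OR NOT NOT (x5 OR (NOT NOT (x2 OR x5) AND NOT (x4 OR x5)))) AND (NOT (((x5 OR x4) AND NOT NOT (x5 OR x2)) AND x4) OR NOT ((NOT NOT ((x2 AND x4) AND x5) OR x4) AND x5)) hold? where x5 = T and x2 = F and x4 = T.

F

x2 OR x5 = F OR T = T
NOT (x2 OR x5) = NOT T = F
NOT NOT (x2 OR x5) = NOT F = T
x4 OR x5 = T OR T = T
NOT (x4 OR x5) = NOT T = F
NOT NOT (x2 OR x5) AND NOT (x4 OR x5) = T AND F = F
x5 OR (NOT NOT (x2 OR x5) AND NOT (x4 OR x5)) = T OR F = T
NOT (x5 OR (NOT NOT (x2 OR x5) AND NOT (x4 OR x5))) = NOT T = F
NOT NOT (x5 OR (NOT NOT (x2 OR x5) AND NOT (x4 OR x5))) = NOT F = T
x5 OR NOT NOT (x5 OR (NOT NOT (x2 OR x5) AND NOT (x4 OR x5))) = T OR T = T
x5 OR x4 = T OR T = T
x5 OR x2 = T OR F = T
NOT (x5 OR x2) = NOT T = F
NOT NOT (x5 OR x2) = NOT F = T
(x5 OR x4) AND NOT NOT (x5 OR x2) = T AND T = T
((x5 OR x4) AND NOT NOT (x5 OR x2)) AND x4 = T AND T = T
NOT (((x5 OR x4) AND NOT NOT (x5 OR x2)) AND x4) = NOT T = F
x2 AND x4 = F AND T = F
(x2 AND x4) AND x5 = F AND T = F
NOT ((x2 AND x4) AND x5) = NOT F = T
NOT NOT ((x2 AND x4) AND x5) = NOT T = F
NOT NOT ((x2 AND x4) AND x5) OR x4 = F OR T = T
(NOT NOT ((x2 AND x4) AND x5) OR x4) AND x5 = T AND T = T
NOT ((NOT NOT ((x2 AND x4) AND x5) OR x4) AND x5) = NOT T = F
NOT (((x5 OR x4) AND NOT NOT (x5 OR x2)) AND x4) OR NOT ((NOT NOT ((x2 AND x4) AND x5) OR x4) AND x5) = F OR F = F
(x5 OR NOT NOT (x5 OR (NOT NOT (x2 OR x5) AND NOT (x4 OR x5)))) AND (NOT (((x5 OR x4) AND NOT NOT (x5 OR x2)) AND x4) OR NOT ((NOT NOT ((x2 AND x4) AND x5) OR x4) AND x5)) = T AND F = F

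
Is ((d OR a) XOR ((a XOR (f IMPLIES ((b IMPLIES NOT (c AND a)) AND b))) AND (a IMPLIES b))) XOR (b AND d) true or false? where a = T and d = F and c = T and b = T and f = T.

d OR a = F OR T = T
c AND a = T AND T = T
NOT (c AND a) = NOT T = F
b IMPLIES NOT (c AND a) = T IMPLIES F = F
(b IMPLIES NOT (c AND a)) AND b = F AND T = F
f IMPLIES ((b IMPLIES NOT (c AND a)) AND b) = T IMPLIES F = F
a XOR (f IMPLIES ((b IMPLIES NOT (c AND a)) AND b)) = T XOR F = T
a IMPLIES b = T IMPLIES T = T
(a XOR (f IMPLIES ((b IMPLIES NOT (c AND a)) AND b))) AND (a IMPLIES b) = T AND T = T
(d OR a) XOR ((a XOR (f IMPLIES ((b IMPLIES NOT (c AND a)) AND b))) AND (a IMPLIES b)) = T XOR T = F
b AND d = T AND F = F
((d OR a) XOR ((a XOR (f IMPLIES ((b IMPLIES NOT (c AND a)) AND b))) AND (a IMPLIES b))) XOR (b AND d) = F XOR F = F

F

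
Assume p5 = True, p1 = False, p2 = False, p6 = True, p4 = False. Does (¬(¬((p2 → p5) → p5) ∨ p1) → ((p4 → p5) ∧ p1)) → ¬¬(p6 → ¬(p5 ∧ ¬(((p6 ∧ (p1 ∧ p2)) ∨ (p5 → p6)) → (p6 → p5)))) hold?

p2 → p5 = False → True = True
(p2 → p5) → p5 = True → True = True
¬((p2 → p5) → p5) = ¬True = False
¬((p2 → p5) → p5) ∨ p1 = False ∨ False = False
¬(¬((p2 → p5) → p5) ∨ p1) = ¬False = True
p4 → p5 = False → True = True
(p4 → p5) ∧ p1 = True ∧ False = False
¬(¬((p2 → p5) → p5) ∨ p1) → ((p4 → p5) ∧ p1) = True → False = False
p1 ∧ p2 = False ∧ False = False
p6 ∧ (p1 ∧ p2) = True ∧ False = False
p5 → p6 = True → True = True
(p6 ∧ (p1 ∧ p2)) ∨ (p5 → p6) = False ∨ True = True
p6 → p5 = True → True = True
((p6 ∧ (p1 ∧ p2)) ∨ (p5 → p6)) → (p6 → p5) = True → True = True
¬(((p6 ∧ (p1 ∧ p2)) ∨ (p5 → p6)) → (p6 → p5)) = ¬True = False
p5 ∧ ¬(((p6 ∧ (p1 ∧ p2)) ∨ (p5 → p6)) → (p6 → p5)) = True ∧ False = False
¬(p5 ∧ ¬(((p6 ∧ (p1 ∧ p2)) ∨ (p5 → p6)) → (p6 → p5))) = ¬False = True
p6 → ¬(p5 ∧ ¬(((p6 ∧ (p1 ∧ p2)) ∨ (p5 → p6)) → (p6 → p5))) = True → True = True
¬(p6 → ¬(p5 ∧ ¬(((p6 ∧ (p1 ∧ p2)) ∨ (p5 → p6)) → (p6 → p5)))) = ¬True = False
¬¬(p6 → ¬(p5 ∧ ¬(((p6 ∧ (p1 ∧ p2)) ∨ (p5 → p6)) → (p6 → p5)))) = ¬False = True
(¬(¬((p2 → p5) → p5) ∨ p1) → ((p4 → p5) ∧ p1)) → ¬¬(p6 → ¬(p5 ∧ ¬(((p6 ∧ (p1 ∧ p2)) ∨ (p5 → p6)) → (p6 → p5)))) = False → True = True

True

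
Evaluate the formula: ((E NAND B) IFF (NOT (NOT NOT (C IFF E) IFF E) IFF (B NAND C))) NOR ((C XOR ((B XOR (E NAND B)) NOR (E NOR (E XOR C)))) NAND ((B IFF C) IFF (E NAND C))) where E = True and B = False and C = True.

Substituting E=True, B=False, C=True:
E NAND B = True NAND False = True
C IFF E = True IFF True = True
NOT (C IFF E) = NOT True = False
NOT NOT (C IFF E) = NOT False = True
NOT NOT (C IFF E) IFF E = True IFF True = True
NOT (NOT NOT (C IFF E) IFF E) = NOT True = False
B NAND C = False NAND True = True
NOT (NOT NOT (C IFF E) IFF E) IFF (B NAND C) = False IFF True = False
(E NAND B) IFF (NOT (NOT NOT (C IFF E) IFF E) IFF (B NAND C)) = True IFF False = False
E NAND B = True NAND False = True
B XOR (E NAND B) = False XOR True = True
E XOR C = True XOR True = False
E NOR (E XOR C) = True NOR False = False
(B XOR (E NAND B)) NOR (E NOR (E XOR C)) = True NOR False = False
C XOR ((B XOR (E NAND B)) NOR (E NOR (E XOR C))) = True XOR False = True
B IFF C = False IFF True = False
E NAND C = True NAND True = False
(B IFF C) IFF (E NAND C) = False IFF False = True
(C XOR ((B XOR (E NAND B)) NOR (E NOR (E XOR C)))) NAND ((B IFF C) IFF (E NAND C)) = True NAND True = False
((E NAND B) IFF (NOT (NOT NOT (C IFF E) IFF E) IFF (B NAND C))) NOR ((C XOR ((B XOR (E NAND B)) NOR (E NOR (E XOR C)))) NAND ((B IFF C) IFF (E NAND C))) = False NOR False = True

True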